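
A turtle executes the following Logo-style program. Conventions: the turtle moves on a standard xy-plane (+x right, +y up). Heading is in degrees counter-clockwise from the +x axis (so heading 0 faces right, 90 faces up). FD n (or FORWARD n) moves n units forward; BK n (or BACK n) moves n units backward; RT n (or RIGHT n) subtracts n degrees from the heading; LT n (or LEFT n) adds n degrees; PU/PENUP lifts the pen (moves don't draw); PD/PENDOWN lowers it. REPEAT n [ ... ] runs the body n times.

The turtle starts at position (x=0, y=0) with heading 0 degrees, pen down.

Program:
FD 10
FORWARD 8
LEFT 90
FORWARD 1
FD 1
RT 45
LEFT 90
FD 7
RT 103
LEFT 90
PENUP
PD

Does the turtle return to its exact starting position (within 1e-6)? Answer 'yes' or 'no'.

Executing turtle program step by step:
Start: pos=(0,0), heading=0, pen down
FD 10: (0,0) -> (10,0) [heading=0, draw]
FD 8: (10,0) -> (18,0) [heading=0, draw]
LT 90: heading 0 -> 90
FD 1: (18,0) -> (18,1) [heading=90, draw]
FD 1: (18,1) -> (18,2) [heading=90, draw]
RT 45: heading 90 -> 45
LT 90: heading 45 -> 135
FD 7: (18,2) -> (13.05,6.95) [heading=135, draw]
RT 103: heading 135 -> 32
LT 90: heading 32 -> 122
PU: pen up
PD: pen down
Final: pos=(13.05,6.95), heading=122, 5 segment(s) drawn

Start position: (0, 0)
Final position: (13.05, 6.95)
Distance = 14.785; >= 1e-6 -> NOT closed

Answer: no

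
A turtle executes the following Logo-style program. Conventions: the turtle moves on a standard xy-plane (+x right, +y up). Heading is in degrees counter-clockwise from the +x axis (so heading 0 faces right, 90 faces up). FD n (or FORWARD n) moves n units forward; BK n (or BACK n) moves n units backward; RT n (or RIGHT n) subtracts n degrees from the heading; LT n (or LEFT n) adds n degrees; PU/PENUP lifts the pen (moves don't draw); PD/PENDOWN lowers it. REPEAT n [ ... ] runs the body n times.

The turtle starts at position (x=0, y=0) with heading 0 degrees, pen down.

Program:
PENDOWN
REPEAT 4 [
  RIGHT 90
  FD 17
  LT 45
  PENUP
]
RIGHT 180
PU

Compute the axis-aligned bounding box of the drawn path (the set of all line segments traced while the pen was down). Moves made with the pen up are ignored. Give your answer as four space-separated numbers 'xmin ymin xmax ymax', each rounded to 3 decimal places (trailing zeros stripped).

Executing turtle program step by step:
Start: pos=(0,0), heading=0, pen down
PD: pen down
REPEAT 4 [
  -- iteration 1/4 --
  RT 90: heading 0 -> 270
  FD 17: (0,0) -> (0,-17) [heading=270, draw]
  LT 45: heading 270 -> 315
  PU: pen up
  -- iteration 2/4 --
  RT 90: heading 315 -> 225
  FD 17: (0,-17) -> (-12.021,-29.021) [heading=225, move]
  LT 45: heading 225 -> 270
  PU: pen up
  -- iteration 3/4 --
  RT 90: heading 270 -> 180
  FD 17: (-12.021,-29.021) -> (-29.021,-29.021) [heading=180, move]
  LT 45: heading 180 -> 225
  PU: pen up
  -- iteration 4/4 --
  RT 90: heading 225 -> 135
  FD 17: (-29.021,-29.021) -> (-41.042,-17) [heading=135, move]
  LT 45: heading 135 -> 180
  PU: pen up
]
RT 180: heading 180 -> 0
PU: pen up
Final: pos=(-41.042,-17), heading=0, 1 segment(s) drawn

Segment endpoints: x in {0, 0}, y in {-17, 0}
xmin=0, ymin=-17, xmax=0, ymax=0

Answer: 0 -17 0 0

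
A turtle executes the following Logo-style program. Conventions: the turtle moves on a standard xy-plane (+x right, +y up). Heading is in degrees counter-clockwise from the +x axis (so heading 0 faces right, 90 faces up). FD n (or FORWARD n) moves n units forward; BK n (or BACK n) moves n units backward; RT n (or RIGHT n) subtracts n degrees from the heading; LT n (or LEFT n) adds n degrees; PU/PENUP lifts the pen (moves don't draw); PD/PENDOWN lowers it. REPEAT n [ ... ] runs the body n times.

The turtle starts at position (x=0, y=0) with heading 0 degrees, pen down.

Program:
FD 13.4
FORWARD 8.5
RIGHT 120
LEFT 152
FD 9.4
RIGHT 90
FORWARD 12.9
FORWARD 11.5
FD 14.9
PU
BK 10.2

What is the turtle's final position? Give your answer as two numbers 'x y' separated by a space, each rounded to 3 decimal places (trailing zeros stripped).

Answer: 45.292 -19.697

Derivation:
Executing turtle program step by step:
Start: pos=(0,0), heading=0, pen down
FD 13.4: (0,0) -> (13.4,0) [heading=0, draw]
FD 8.5: (13.4,0) -> (21.9,0) [heading=0, draw]
RT 120: heading 0 -> 240
LT 152: heading 240 -> 32
FD 9.4: (21.9,0) -> (29.872,4.981) [heading=32, draw]
RT 90: heading 32 -> 302
FD 12.9: (29.872,4.981) -> (36.708,-5.959) [heading=302, draw]
FD 11.5: (36.708,-5.959) -> (42.802,-15.711) [heading=302, draw]
FD 14.9: (42.802,-15.711) -> (50.697,-28.347) [heading=302, draw]
PU: pen up
BK 10.2: (50.697,-28.347) -> (45.292,-19.697) [heading=302, move]
Final: pos=(45.292,-19.697), heading=302, 6 segment(s) drawn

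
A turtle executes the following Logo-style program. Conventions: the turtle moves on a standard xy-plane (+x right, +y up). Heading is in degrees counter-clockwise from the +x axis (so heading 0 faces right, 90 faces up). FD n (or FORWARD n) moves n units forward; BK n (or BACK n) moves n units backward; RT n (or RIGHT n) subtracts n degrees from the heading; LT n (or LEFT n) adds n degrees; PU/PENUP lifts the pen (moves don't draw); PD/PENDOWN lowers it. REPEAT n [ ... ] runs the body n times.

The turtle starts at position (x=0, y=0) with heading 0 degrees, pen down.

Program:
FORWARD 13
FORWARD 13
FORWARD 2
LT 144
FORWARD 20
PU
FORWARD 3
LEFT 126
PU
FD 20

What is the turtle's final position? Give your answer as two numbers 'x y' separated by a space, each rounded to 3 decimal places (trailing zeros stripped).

Executing turtle program step by step:
Start: pos=(0,0), heading=0, pen down
FD 13: (0,0) -> (13,0) [heading=0, draw]
FD 13: (13,0) -> (26,0) [heading=0, draw]
FD 2: (26,0) -> (28,0) [heading=0, draw]
LT 144: heading 0 -> 144
FD 20: (28,0) -> (11.82,11.756) [heading=144, draw]
PU: pen up
FD 3: (11.82,11.756) -> (9.393,13.519) [heading=144, move]
LT 126: heading 144 -> 270
PU: pen up
FD 20: (9.393,13.519) -> (9.393,-6.481) [heading=270, move]
Final: pos=(9.393,-6.481), heading=270, 4 segment(s) drawn

Answer: 9.393 -6.481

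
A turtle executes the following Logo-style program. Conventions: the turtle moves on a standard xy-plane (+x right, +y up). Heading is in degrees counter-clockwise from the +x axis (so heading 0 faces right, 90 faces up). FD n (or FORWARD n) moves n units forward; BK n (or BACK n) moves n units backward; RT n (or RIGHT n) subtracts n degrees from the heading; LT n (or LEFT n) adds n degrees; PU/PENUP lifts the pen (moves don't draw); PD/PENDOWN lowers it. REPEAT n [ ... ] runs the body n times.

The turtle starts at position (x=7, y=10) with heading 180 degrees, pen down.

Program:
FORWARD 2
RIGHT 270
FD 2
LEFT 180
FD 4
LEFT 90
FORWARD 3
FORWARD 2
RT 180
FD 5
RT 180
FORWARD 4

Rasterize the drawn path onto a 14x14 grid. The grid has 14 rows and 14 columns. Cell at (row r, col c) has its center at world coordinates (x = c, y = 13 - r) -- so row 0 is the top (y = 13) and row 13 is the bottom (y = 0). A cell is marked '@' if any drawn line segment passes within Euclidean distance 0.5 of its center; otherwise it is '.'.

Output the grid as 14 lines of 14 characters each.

Segment 0: (7,10) -> (5,10)
Segment 1: (5,10) -> (5,8)
Segment 2: (5,8) -> (5,12)
Segment 3: (5,12) -> (2,12)
Segment 4: (2,12) -> (0,12)
Segment 5: (0,12) -> (5,12)
Segment 6: (5,12) -> (1,12)

Answer: ..............
@@@@@@........
.....@........
.....@@@......
.....@........
.....@........
..............
..............
..............
..............
..............
..............
..............
..............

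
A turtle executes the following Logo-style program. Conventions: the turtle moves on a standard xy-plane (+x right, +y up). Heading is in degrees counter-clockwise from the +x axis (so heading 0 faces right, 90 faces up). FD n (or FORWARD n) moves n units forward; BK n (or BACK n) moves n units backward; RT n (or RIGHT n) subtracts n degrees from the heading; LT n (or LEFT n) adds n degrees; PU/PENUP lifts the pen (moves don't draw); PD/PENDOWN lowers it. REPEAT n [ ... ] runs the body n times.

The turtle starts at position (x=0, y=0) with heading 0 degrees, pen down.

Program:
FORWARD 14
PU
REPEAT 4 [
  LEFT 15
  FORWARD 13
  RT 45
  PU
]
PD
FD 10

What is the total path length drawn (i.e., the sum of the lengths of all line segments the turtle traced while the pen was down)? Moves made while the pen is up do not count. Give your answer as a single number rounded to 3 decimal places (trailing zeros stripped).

Answer: 24

Derivation:
Executing turtle program step by step:
Start: pos=(0,0), heading=0, pen down
FD 14: (0,0) -> (14,0) [heading=0, draw]
PU: pen up
REPEAT 4 [
  -- iteration 1/4 --
  LT 15: heading 0 -> 15
  FD 13: (14,0) -> (26.557,3.365) [heading=15, move]
  RT 45: heading 15 -> 330
  PU: pen up
  -- iteration 2/4 --
  LT 15: heading 330 -> 345
  FD 13: (26.557,3.365) -> (39.114,0) [heading=345, move]
  RT 45: heading 345 -> 300
  PU: pen up
  -- iteration 3/4 --
  LT 15: heading 300 -> 315
  FD 13: (39.114,0) -> (48.306,-9.192) [heading=315, move]
  RT 45: heading 315 -> 270
  PU: pen up
  -- iteration 4/4 --
  LT 15: heading 270 -> 285
  FD 13: (48.306,-9.192) -> (51.671,-21.749) [heading=285, move]
  RT 45: heading 285 -> 240
  PU: pen up
]
PD: pen down
FD 10: (51.671,-21.749) -> (46.671,-30.41) [heading=240, draw]
Final: pos=(46.671,-30.41), heading=240, 2 segment(s) drawn

Segment lengths:
  seg 1: (0,0) -> (14,0), length = 14
  seg 2: (51.671,-21.749) -> (46.671,-30.41), length = 10
Total = 24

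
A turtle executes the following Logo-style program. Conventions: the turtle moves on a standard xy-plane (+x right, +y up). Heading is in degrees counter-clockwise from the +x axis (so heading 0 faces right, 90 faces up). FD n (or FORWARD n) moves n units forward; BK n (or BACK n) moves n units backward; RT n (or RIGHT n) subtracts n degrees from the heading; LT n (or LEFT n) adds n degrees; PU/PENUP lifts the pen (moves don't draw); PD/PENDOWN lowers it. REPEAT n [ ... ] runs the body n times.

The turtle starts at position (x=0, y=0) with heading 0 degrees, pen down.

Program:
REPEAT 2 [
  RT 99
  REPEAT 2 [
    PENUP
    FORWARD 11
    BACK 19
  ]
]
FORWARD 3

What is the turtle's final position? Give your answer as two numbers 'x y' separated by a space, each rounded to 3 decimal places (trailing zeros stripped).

Executing turtle program step by step:
Start: pos=(0,0), heading=0, pen down
REPEAT 2 [
  -- iteration 1/2 --
  RT 99: heading 0 -> 261
  REPEAT 2 [
    -- iteration 1/2 --
    PU: pen up
    FD 11: (0,0) -> (-1.721,-10.865) [heading=261, move]
    BK 19: (-1.721,-10.865) -> (1.251,7.902) [heading=261, move]
    -- iteration 2/2 --
    PU: pen up
    FD 11: (1.251,7.902) -> (-0.469,-2.963) [heading=261, move]
    BK 19: (-0.469,-2.963) -> (2.503,15.803) [heading=261, move]
  ]
  -- iteration 2/2 --
  RT 99: heading 261 -> 162
  REPEAT 2 [
    -- iteration 1/2 --
    PU: pen up
    FD 11: (2.503,15.803) -> (-7.959,19.202) [heading=162, move]
    BK 19: (-7.959,19.202) -> (10.111,13.331) [heading=162, move]
    -- iteration 2/2 --
    PU: pen up
    FD 11: (10.111,13.331) -> (-0.35,16.73) [heading=162, move]
    BK 19: (-0.35,16.73) -> (17.72,10.859) [heading=162, move]
  ]
]
FD 3: (17.72,10.859) -> (14.867,11.786) [heading=162, move]
Final: pos=(14.867,11.786), heading=162, 0 segment(s) drawn

Answer: 14.867 11.786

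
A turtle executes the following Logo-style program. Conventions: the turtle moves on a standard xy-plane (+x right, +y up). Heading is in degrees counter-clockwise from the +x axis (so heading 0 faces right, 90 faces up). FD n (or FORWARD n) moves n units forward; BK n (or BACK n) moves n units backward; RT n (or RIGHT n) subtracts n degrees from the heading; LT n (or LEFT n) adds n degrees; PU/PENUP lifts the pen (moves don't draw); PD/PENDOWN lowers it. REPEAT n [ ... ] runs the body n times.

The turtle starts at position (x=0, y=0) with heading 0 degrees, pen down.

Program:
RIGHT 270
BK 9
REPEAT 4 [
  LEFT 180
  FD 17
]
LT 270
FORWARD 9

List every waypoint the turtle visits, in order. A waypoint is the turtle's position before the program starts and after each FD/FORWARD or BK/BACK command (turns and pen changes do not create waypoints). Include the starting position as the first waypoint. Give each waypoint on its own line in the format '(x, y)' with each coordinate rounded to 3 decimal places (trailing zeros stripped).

Answer: (0, 0)
(0, -9)
(0, -26)
(0, -9)
(0, -26)
(0, -9)
(9, -9)

Derivation:
Executing turtle program step by step:
Start: pos=(0,0), heading=0, pen down
RT 270: heading 0 -> 90
BK 9: (0,0) -> (0,-9) [heading=90, draw]
REPEAT 4 [
  -- iteration 1/4 --
  LT 180: heading 90 -> 270
  FD 17: (0,-9) -> (0,-26) [heading=270, draw]
  -- iteration 2/4 --
  LT 180: heading 270 -> 90
  FD 17: (0,-26) -> (0,-9) [heading=90, draw]
  -- iteration 3/4 --
  LT 180: heading 90 -> 270
  FD 17: (0,-9) -> (0,-26) [heading=270, draw]
  -- iteration 4/4 --
  LT 180: heading 270 -> 90
  FD 17: (0,-26) -> (0,-9) [heading=90, draw]
]
LT 270: heading 90 -> 0
FD 9: (0,-9) -> (9,-9) [heading=0, draw]
Final: pos=(9,-9), heading=0, 6 segment(s) drawn
Waypoints (7 total):
(0, 0)
(0, -9)
(0, -26)
(0, -9)
(0, -26)
(0, -9)
(9, -9)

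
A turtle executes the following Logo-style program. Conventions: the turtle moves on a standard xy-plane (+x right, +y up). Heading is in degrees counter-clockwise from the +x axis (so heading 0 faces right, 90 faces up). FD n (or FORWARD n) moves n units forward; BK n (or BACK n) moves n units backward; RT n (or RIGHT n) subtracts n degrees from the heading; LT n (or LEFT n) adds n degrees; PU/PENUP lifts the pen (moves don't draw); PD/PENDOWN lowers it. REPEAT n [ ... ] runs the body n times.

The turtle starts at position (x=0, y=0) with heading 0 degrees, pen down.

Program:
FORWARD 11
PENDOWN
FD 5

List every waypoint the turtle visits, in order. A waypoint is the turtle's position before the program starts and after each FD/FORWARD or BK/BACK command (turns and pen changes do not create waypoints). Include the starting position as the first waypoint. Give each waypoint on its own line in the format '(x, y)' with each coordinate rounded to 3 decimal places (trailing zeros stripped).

Answer: (0, 0)
(11, 0)
(16, 0)

Derivation:
Executing turtle program step by step:
Start: pos=(0,0), heading=0, pen down
FD 11: (0,0) -> (11,0) [heading=0, draw]
PD: pen down
FD 5: (11,0) -> (16,0) [heading=0, draw]
Final: pos=(16,0), heading=0, 2 segment(s) drawn
Waypoints (3 total):
(0, 0)
(11, 0)
(16, 0)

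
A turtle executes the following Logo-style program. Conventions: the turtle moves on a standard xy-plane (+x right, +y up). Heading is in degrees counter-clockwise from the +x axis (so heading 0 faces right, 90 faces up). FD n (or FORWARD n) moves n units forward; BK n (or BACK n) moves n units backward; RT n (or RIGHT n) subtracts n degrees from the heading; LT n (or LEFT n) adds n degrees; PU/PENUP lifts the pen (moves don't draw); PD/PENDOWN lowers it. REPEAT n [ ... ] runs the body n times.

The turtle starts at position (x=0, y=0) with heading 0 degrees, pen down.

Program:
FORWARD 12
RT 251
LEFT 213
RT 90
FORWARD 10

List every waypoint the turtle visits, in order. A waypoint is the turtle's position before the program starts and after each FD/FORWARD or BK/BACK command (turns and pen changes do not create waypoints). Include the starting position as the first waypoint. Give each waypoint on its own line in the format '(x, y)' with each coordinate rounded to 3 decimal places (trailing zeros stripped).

Answer: (0, 0)
(12, 0)
(5.843, -7.88)

Derivation:
Executing turtle program step by step:
Start: pos=(0,0), heading=0, pen down
FD 12: (0,0) -> (12,0) [heading=0, draw]
RT 251: heading 0 -> 109
LT 213: heading 109 -> 322
RT 90: heading 322 -> 232
FD 10: (12,0) -> (5.843,-7.88) [heading=232, draw]
Final: pos=(5.843,-7.88), heading=232, 2 segment(s) drawn
Waypoints (3 total):
(0, 0)
(12, 0)
(5.843, -7.88)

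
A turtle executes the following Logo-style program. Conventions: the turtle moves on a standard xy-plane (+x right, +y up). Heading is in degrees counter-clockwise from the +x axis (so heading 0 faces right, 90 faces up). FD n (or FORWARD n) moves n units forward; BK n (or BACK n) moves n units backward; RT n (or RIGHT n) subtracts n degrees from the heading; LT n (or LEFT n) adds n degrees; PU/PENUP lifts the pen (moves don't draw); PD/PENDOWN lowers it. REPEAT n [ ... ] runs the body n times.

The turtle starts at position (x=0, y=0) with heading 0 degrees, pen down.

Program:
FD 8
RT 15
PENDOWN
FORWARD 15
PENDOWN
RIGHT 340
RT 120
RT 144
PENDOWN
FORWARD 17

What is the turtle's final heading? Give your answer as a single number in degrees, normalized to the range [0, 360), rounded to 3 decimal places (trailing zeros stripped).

Answer: 101

Derivation:
Executing turtle program step by step:
Start: pos=(0,0), heading=0, pen down
FD 8: (0,0) -> (8,0) [heading=0, draw]
RT 15: heading 0 -> 345
PD: pen down
FD 15: (8,0) -> (22.489,-3.882) [heading=345, draw]
PD: pen down
RT 340: heading 345 -> 5
RT 120: heading 5 -> 245
RT 144: heading 245 -> 101
PD: pen down
FD 17: (22.489,-3.882) -> (19.245,12.805) [heading=101, draw]
Final: pos=(19.245,12.805), heading=101, 3 segment(s) drawn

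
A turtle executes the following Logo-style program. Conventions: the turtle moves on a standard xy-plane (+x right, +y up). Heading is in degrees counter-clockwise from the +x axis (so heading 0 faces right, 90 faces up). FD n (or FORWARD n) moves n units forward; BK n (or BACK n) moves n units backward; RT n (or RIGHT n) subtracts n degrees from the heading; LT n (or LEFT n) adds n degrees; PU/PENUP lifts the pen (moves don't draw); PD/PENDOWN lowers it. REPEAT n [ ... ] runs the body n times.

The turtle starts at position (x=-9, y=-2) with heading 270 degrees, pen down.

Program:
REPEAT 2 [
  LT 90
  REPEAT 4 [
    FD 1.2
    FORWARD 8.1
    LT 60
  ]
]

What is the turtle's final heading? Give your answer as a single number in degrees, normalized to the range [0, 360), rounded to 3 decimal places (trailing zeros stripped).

Answer: 210

Derivation:
Executing turtle program step by step:
Start: pos=(-9,-2), heading=270, pen down
REPEAT 2 [
  -- iteration 1/2 --
  LT 90: heading 270 -> 0
  REPEAT 4 [
    -- iteration 1/4 --
    FD 1.2: (-9,-2) -> (-7.8,-2) [heading=0, draw]
    FD 8.1: (-7.8,-2) -> (0.3,-2) [heading=0, draw]
    LT 60: heading 0 -> 60
    -- iteration 2/4 --
    FD 1.2: (0.3,-2) -> (0.9,-0.961) [heading=60, draw]
    FD 8.1: (0.9,-0.961) -> (4.95,6.054) [heading=60, draw]
    LT 60: heading 60 -> 120
    -- iteration 3/4 --
    FD 1.2: (4.95,6.054) -> (4.35,7.093) [heading=120, draw]
    FD 8.1: (4.35,7.093) -> (0.3,14.108) [heading=120, draw]
    LT 60: heading 120 -> 180
    -- iteration 4/4 --
    FD 1.2: (0.3,14.108) -> (-0.9,14.108) [heading=180, draw]
    FD 8.1: (-0.9,14.108) -> (-9,14.108) [heading=180, draw]
    LT 60: heading 180 -> 240
  ]
  -- iteration 2/2 --
  LT 90: heading 240 -> 330
  REPEAT 4 [
    -- iteration 1/4 --
    FD 1.2: (-9,14.108) -> (-7.961,13.508) [heading=330, draw]
    FD 8.1: (-7.961,13.508) -> (-0.946,9.458) [heading=330, draw]
    LT 60: heading 330 -> 30
    -- iteration 2/4 --
    FD 1.2: (-0.946,9.458) -> (0.093,10.058) [heading=30, draw]
    FD 8.1: (0.093,10.058) -> (7.108,14.108) [heading=30, draw]
    LT 60: heading 30 -> 90
    -- iteration 3/4 --
    FD 1.2: (7.108,14.108) -> (7.108,15.308) [heading=90, draw]
    FD 8.1: (7.108,15.308) -> (7.108,23.408) [heading=90, draw]
    LT 60: heading 90 -> 150
    -- iteration 4/4 --
    FD 1.2: (7.108,23.408) -> (6.069,24.008) [heading=150, draw]
    FD 8.1: (6.069,24.008) -> (-0.946,28.058) [heading=150, draw]
    LT 60: heading 150 -> 210
  ]
]
Final: pos=(-0.946,28.058), heading=210, 16 segment(s) drawn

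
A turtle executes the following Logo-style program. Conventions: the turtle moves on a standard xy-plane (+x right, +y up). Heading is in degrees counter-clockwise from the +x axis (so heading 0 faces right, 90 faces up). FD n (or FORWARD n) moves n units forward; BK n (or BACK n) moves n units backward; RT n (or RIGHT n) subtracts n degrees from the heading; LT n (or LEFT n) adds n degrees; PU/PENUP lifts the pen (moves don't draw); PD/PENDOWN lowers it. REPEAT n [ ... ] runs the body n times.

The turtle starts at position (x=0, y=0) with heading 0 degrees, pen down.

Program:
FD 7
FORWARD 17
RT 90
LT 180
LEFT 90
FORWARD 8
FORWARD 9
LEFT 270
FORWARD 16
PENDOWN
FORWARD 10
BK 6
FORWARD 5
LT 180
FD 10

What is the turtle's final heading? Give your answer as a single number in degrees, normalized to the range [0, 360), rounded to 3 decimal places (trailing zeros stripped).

Executing turtle program step by step:
Start: pos=(0,0), heading=0, pen down
FD 7: (0,0) -> (7,0) [heading=0, draw]
FD 17: (7,0) -> (24,0) [heading=0, draw]
RT 90: heading 0 -> 270
LT 180: heading 270 -> 90
LT 90: heading 90 -> 180
FD 8: (24,0) -> (16,0) [heading=180, draw]
FD 9: (16,0) -> (7,0) [heading=180, draw]
LT 270: heading 180 -> 90
FD 16: (7,0) -> (7,16) [heading=90, draw]
PD: pen down
FD 10: (7,16) -> (7,26) [heading=90, draw]
BK 6: (7,26) -> (7,20) [heading=90, draw]
FD 5: (7,20) -> (7,25) [heading=90, draw]
LT 180: heading 90 -> 270
FD 10: (7,25) -> (7,15) [heading=270, draw]
Final: pos=(7,15), heading=270, 9 segment(s) drawn

Answer: 270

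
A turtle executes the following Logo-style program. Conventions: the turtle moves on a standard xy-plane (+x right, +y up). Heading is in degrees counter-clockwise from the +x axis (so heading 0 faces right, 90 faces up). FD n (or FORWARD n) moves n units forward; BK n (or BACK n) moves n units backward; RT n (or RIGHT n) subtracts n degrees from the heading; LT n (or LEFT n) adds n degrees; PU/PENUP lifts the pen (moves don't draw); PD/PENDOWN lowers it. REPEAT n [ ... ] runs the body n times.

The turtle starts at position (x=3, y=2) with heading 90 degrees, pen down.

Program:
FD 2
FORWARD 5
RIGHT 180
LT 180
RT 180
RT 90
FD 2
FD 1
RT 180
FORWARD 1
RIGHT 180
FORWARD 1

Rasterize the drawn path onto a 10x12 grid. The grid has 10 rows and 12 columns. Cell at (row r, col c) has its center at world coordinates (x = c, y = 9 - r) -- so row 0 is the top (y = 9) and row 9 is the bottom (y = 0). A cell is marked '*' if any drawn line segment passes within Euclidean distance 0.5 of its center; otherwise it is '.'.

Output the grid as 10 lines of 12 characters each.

Segment 0: (3,2) -> (3,4)
Segment 1: (3,4) -> (3,9)
Segment 2: (3,9) -> (1,9)
Segment 3: (1,9) -> (0,9)
Segment 4: (0,9) -> (1,9)
Segment 5: (1,9) -> (0,9)

Answer: ****........
...*........
...*........
...*........
...*........
...*........
...*........
...*........
............
............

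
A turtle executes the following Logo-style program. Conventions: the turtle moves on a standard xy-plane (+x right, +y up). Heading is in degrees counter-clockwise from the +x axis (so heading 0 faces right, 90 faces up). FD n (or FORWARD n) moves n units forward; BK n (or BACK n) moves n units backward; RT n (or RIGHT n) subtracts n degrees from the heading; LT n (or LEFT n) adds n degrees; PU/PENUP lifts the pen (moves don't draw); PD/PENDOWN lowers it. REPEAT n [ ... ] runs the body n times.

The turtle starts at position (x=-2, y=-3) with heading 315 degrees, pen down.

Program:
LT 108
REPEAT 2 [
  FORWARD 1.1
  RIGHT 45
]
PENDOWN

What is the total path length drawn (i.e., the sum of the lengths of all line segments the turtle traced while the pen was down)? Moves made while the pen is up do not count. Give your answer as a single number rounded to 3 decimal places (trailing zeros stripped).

Answer: 2.2

Derivation:
Executing turtle program step by step:
Start: pos=(-2,-3), heading=315, pen down
LT 108: heading 315 -> 63
REPEAT 2 [
  -- iteration 1/2 --
  FD 1.1: (-2,-3) -> (-1.501,-2.02) [heading=63, draw]
  RT 45: heading 63 -> 18
  -- iteration 2/2 --
  FD 1.1: (-1.501,-2.02) -> (-0.454,-1.68) [heading=18, draw]
  RT 45: heading 18 -> 333
]
PD: pen down
Final: pos=(-0.454,-1.68), heading=333, 2 segment(s) drawn

Segment lengths:
  seg 1: (-2,-3) -> (-1.501,-2.02), length = 1.1
  seg 2: (-1.501,-2.02) -> (-0.454,-1.68), length = 1.1
Total = 2.2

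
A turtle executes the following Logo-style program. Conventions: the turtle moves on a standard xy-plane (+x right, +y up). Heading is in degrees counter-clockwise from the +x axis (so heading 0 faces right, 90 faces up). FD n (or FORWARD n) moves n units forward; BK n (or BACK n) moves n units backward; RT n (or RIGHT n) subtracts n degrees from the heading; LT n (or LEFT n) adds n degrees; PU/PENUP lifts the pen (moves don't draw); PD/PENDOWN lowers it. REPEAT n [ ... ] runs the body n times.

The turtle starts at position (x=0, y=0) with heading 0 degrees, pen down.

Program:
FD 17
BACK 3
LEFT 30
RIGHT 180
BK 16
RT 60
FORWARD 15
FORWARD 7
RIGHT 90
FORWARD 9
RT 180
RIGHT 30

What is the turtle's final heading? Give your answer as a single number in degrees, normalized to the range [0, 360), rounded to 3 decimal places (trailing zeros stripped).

Answer: 210

Derivation:
Executing turtle program step by step:
Start: pos=(0,0), heading=0, pen down
FD 17: (0,0) -> (17,0) [heading=0, draw]
BK 3: (17,0) -> (14,0) [heading=0, draw]
LT 30: heading 0 -> 30
RT 180: heading 30 -> 210
BK 16: (14,0) -> (27.856,8) [heading=210, draw]
RT 60: heading 210 -> 150
FD 15: (27.856,8) -> (14.866,15.5) [heading=150, draw]
FD 7: (14.866,15.5) -> (8.804,19) [heading=150, draw]
RT 90: heading 150 -> 60
FD 9: (8.804,19) -> (13.304,26.794) [heading=60, draw]
RT 180: heading 60 -> 240
RT 30: heading 240 -> 210
Final: pos=(13.304,26.794), heading=210, 6 segment(s) drawn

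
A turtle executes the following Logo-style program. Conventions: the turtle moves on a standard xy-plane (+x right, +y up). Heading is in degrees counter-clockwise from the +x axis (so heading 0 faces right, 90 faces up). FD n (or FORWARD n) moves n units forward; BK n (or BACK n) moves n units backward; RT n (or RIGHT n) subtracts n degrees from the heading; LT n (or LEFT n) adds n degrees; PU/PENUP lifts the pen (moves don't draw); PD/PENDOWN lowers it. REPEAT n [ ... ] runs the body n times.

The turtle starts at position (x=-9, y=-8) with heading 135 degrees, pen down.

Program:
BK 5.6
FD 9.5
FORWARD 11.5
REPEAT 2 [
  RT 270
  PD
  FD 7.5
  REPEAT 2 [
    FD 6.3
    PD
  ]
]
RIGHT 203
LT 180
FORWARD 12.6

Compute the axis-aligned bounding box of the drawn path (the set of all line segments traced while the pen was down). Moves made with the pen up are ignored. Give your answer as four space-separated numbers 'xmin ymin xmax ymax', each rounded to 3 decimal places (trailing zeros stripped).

Answer: -34.102 -37.219 -5.04 2.889

Derivation:
Executing turtle program step by step:
Start: pos=(-9,-8), heading=135, pen down
BK 5.6: (-9,-8) -> (-5.04,-11.96) [heading=135, draw]
FD 9.5: (-5.04,-11.96) -> (-11.758,-5.242) [heading=135, draw]
FD 11.5: (-11.758,-5.242) -> (-19.889,2.889) [heading=135, draw]
REPEAT 2 [
  -- iteration 1/2 --
  RT 270: heading 135 -> 225
  PD: pen down
  FD 7.5: (-19.889,2.889) -> (-25.193,-2.414) [heading=225, draw]
  REPEAT 2 [
    -- iteration 1/2 --
    FD 6.3: (-25.193,-2.414) -> (-29.648,-6.869) [heading=225, draw]
    PD: pen down
    -- iteration 2/2 --
    FD 6.3: (-29.648,-6.869) -> (-34.102,-11.323) [heading=225, draw]
    PD: pen down
  ]
  -- iteration 2/2 --
  RT 270: heading 225 -> 315
  PD: pen down
  FD 7.5: (-34.102,-11.323) -> (-28.799,-16.627) [heading=315, draw]
  REPEAT 2 [
    -- iteration 1/2 --
    FD 6.3: (-28.799,-16.627) -> (-24.344,-21.081) [heading=315, draw]
    PD: pen down
    -- iteration 2/2 --
    FD 6.3: (-24.344,-21.081) -> (-19.889,-25.536) [heading=315, draw]
    PD: pen down
  ]
]
RT 203: heading 315 -> 112
LT 180: heading 112 -> 292
FD 12.6: (-19.889,-25.536) -> (-15.169,-37.219) [heading=292, draw]
Final: pos=(-15.169,-37.219), heading=292, 10 segment(s) drawn

Segment endpoints: x in {-34.102, -29.648, -28.799, -25.193, -24.344, -19.889, -19.889, -15.169, -11.758, -9, -5.04}, y in {-37.219, -25.536, -21.081, -16.627, -11.96, -11.323, -8, -6.869, -5.242, -2.414, 2.889}
xmin=-34.102, ymin=-37.219, xmax=-5.04, ymax=2.889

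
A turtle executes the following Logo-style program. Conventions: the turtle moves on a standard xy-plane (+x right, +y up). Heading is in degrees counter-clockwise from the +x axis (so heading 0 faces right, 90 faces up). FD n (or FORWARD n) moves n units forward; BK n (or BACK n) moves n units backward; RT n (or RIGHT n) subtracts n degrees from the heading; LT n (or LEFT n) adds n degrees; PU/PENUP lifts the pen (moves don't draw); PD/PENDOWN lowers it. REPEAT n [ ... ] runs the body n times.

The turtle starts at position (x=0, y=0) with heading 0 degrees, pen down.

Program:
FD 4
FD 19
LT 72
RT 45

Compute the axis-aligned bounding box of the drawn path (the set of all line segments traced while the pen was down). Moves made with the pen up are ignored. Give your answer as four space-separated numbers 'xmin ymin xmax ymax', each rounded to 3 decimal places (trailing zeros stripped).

Answer: 0 0 23 0

Derivation:
Executing turtle program step by step:
Start: pos=(0,0), heading=0, pen down
FD 4: (0,0) -> (4,0) [heading=0, draw]
FD 19: (4,0) -> (23,0) [heading=0, draw]
LT 72: heading 0 -> 72
RT 45: heading 72 -> 27
Final: pos=(23,0), heading=27, 2 segment(s) drawn

Segment endpoints: x in {0, 4, 23}, y in {0}
xmin=0, ymin=0, xmax=23, ymax=0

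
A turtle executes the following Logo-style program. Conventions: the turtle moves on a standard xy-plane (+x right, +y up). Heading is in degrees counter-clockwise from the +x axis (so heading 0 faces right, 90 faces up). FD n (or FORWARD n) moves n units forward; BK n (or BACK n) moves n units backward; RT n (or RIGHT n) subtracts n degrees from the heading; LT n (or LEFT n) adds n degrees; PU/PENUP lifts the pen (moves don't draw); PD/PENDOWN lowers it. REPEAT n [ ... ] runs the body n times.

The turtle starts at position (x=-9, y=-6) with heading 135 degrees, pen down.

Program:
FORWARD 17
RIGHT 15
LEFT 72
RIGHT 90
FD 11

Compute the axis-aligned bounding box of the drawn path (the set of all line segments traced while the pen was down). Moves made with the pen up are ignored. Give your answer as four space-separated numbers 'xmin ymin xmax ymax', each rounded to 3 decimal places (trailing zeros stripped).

Answer: -23.308 -6 -9 16.78

Derivation:
Executing turtle program step by step:
Start: pos=(-9,-6), heading=135, pen down
FD 17: (-9,-6) -> (-21.021,6.021) [heading=135, draw]
RT 15: heading 135 -> 120
LT 72: heading 120 -> 192
RT 90: heading 192 -> 102
FD 11: (-21.021,6.021) -> (-23.308,16.78) [heading=102, draw]
Final: pos=(-23.308,16.78), heading=102, 2 segment(s) drawn

Segment endpoints: x in {-23.308, -21.021, -9}, y in {-6, 6.021, 16.78}
xmin=-23.308, ymin=-6, xmax=-9, ymax=16.78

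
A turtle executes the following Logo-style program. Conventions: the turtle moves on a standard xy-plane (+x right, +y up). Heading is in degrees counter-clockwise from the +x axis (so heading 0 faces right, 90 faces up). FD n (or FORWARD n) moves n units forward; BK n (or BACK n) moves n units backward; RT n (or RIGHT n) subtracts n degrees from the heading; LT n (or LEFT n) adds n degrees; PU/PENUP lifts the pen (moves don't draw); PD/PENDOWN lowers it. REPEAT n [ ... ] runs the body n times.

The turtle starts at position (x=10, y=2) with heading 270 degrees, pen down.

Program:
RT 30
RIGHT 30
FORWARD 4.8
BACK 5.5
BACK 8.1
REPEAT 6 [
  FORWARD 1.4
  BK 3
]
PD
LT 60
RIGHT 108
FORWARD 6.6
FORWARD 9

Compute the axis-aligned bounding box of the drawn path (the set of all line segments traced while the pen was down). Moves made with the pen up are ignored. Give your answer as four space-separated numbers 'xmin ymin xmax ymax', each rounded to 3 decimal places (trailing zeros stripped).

Executing turtle program step by step:
Start: pos=(10,2), heading=270, pen down
RT 30: heading 270 -> 240
RT 30: heading 240 -> 210
FD 4.8: (10,2) -> (5.843,-0.4) [heading=210, draw]
BK 5.5: (5.843,-0.4) -> (10.606,2.35) [heading=210, draw]
BK 8.1: (10.606,2.35) -> (17.621,6.4) [heading=210, draw]
REPEAT 6 [
  -- iteration 1/6 --
  FD 1.4: (17.621,6.4) -> (16.409,5.7) [heading=210, draw]
  BK 3: (16.409,5.7) -> (19.007,7.2) [heading=210, draw]
  -- iteration 2/6 --
  FD 1.4: (19.007,7.2) -> (17.794,6.5) [heading=210, draw]
  BK 3: (17.794,6.5) -> (20.392,8) [heading=210, draw]
  -- iteration 3/6 --
  FD 1.4: (20.392,8) -> (19.18,7.3) [heading=210, draw]
  BK 3: (19.18,7.3) -> (21.778,8.8) [heading=210, draw]
  -- iteration 4/6 --
  FD 1.4: (21.778,8.8) -> (20.566,8.1) [heading=210, draw]
  BK 3: (20.566,8.1) -> (23.164,9.6) [heading=210, draw]
  -- iteration 5/6 --
  FD 1.4: (23.164,9.6) -> (21.951,8.9) [heading=210, draw]
  BK 3: (21.951,8.9) -> (24.549,10.4) [heading=210, draw]
  -- iteration 6/6 --
  FD 1.4: (24.549,10.4) -> (23.337,9.7) [heading=210, draw]
  BK 3: (23.337,9.7) -> (25.935,11.2) [heading=210, draw]
]
PD: pen down
LT 60: heading 210 -> 270
RT 108: heading 270 -> 162
FD 6.6: (25.935,11.2) -> (19.658,13.24) [heading=162, draw]
FD 9: (19.658,13.24) -> (11.098,16.021) [heading=162, draw]
Final: pos=(11.098,16.021), heading=162, 17 segment(s) drawn

Segment endpoints: x in {5.843, 10, 10.606, 11.098, 16.409, 17.621, 17.794, 19.007, 19.18, 19.658, 20.392, 20.566, 21.778, 21.951, 23.164, 23.337, 24.549, 25.935}, y in {-0.4, 2, 2.35, 5.7, 6.4, 6.5, 7.2, 7.3, 8, 8.1, 8.8, 8.9, 9.6, 9.7, 10.4, 11.2, 13.24, 16.021}
xmin=5.843, ymin=-0.4, xmax=25.935, ymax=16.021

Answer: 5.843 -0.4 25.935 16.021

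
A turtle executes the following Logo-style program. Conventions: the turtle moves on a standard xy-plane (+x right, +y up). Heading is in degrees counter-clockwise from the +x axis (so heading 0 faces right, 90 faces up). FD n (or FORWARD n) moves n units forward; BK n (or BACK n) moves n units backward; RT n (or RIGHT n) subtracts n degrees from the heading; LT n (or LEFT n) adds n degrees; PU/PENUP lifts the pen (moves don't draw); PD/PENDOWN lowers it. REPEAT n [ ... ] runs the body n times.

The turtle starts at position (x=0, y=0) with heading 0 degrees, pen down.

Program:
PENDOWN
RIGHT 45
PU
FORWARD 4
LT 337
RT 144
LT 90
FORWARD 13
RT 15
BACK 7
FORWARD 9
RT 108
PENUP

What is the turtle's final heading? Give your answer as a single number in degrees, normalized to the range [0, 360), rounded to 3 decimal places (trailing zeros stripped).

Executing turtle program step by step:
Start: pos=(0,0), heading=0, pen down
PD: pen down
RT 45: heading 0 -> 315
PU: pen up
FD 4: (0,0) -> (2.828,-2.828) [heading=315, move]
LT 337: heading 315 -> 292
RT 144: heading 292 -> 148
LT 90: heading 148 -> 238
FD 13: (2.828,-2.828) -> (-4.061,-13.853) [heading=238, move]
RT 15: heading 238 -> 223
BK 7: (-4.061,-13.853) -> (1.059,-9.079) [heading=223, move]
FD 9: (1.059,-9.079) -> (-5.523,-15.217) [heading=223, move]
RT 108: heading 223 -> 115
PU: pen up
Final: pos=(-5.523,-15.217), heading=115, 0 segment(s) drawn

Answer: 115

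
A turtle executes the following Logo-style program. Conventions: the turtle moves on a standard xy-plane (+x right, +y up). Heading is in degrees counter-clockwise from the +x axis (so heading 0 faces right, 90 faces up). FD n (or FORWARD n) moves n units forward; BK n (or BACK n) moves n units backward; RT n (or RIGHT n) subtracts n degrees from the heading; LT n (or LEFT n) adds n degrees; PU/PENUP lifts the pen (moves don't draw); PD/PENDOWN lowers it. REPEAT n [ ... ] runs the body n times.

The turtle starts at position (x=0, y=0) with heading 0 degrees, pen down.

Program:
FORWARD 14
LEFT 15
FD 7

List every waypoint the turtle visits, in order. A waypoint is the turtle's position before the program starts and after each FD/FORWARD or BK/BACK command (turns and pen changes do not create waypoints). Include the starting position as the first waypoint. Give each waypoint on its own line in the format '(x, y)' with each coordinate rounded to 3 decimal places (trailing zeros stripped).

Executing turtle program step by step:
Start: pos=(0,0), heading=0, pen down
FD 14: (0,0) -> (14,0) [heading=0, draw]
LT 15: heading 0 -> 15
FD 7: (14,0) -> (20.761,1.812) [heading=15, draw]
Final: pos=(20.761,1.812), heading=15, 2 segment(s) drawn
Waypoints (3 total):
(0, 0)
(14, 0)
(20.761, 1.812)

Answer: (0, 0)
(14, 0)
(20.761, 1.812)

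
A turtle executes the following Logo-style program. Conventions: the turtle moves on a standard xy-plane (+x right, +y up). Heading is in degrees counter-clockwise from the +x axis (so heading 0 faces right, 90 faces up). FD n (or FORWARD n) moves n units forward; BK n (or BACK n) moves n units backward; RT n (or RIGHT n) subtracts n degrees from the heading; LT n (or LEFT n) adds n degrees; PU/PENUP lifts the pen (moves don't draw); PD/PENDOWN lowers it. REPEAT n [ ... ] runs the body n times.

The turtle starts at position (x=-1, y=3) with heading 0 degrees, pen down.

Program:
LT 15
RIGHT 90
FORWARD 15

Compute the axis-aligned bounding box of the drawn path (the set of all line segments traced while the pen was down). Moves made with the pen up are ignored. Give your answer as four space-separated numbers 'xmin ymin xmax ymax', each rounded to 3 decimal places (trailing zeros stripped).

Executing turtle program step by step:
Start: pos=(-1,3), heading=0, pen down
LT 15: heading 0 -> 15
RT 90: heading 15 -> 285
FD 15: (-1,3) -> (2.882,-11.489) [heading=285, draw]
Final: pos=(2.882,-11.489), heading=285, 1 segment(s) drawn

Segment endpoints: x in {-1, 2.882}, y in {-11.489, 3}
xmin=-1, ymin=-11.489, xmax=2.882, ymax=3

Answer: -1 -11.489 2.882 3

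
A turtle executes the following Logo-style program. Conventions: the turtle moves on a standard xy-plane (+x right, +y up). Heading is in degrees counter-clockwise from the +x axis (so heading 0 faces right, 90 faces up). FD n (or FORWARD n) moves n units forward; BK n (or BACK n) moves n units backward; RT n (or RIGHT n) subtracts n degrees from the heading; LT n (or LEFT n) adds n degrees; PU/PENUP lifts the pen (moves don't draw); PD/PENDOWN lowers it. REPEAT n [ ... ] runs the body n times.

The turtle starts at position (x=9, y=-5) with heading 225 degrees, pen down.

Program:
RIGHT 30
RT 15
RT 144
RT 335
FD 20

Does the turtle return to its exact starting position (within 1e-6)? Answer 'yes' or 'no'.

Answer: no

Derivation:
Executing turtle program step by step:
Start: pos=(9,-5), heading=225, pen down
RT 30: heading 225 -> 195
RT 15: heading 195 -> 180
RT 144: heading 180 -> 36
RT 335: heading 36 -> 61
FD 20: (9,-5) -> (18.696,12.492) [heading=61, draw]
Final: pos=(18.696,12.492), heading=61, 1 segment(s) drawn

Start position: (9, -5)
Final position: (18.696, 12.492)
Distance = 20; >= 1e-6 -> NOT closed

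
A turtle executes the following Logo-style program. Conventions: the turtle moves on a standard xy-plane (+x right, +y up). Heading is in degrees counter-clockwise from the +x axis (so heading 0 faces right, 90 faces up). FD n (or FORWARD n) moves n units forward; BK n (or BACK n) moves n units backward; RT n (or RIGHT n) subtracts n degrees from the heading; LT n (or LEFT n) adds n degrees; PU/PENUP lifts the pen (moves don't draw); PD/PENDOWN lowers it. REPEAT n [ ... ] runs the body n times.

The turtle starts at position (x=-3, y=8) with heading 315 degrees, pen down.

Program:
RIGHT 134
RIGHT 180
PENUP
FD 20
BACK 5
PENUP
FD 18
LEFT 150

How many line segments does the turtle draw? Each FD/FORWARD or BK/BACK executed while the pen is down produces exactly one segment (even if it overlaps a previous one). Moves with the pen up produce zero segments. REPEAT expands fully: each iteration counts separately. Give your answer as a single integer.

Answer: 0

Derivation:
Executing turtle program step by step:
Start: pos=(-3,8), heading=315, pen down
RT 134: heading 315 -> 181
RT 180: heading 181 -> 1
PU: pen up
FD 20: (-3,8) -> (16.997,8.349) [heading=1, move]
BK 5: (16.997,8.349) -> (11.998,8.262) [heading=1, move]
PU: pen up
FD 18: (11.998,8.262) -> (29.995,8.576) [heading=1, move]
LT 150: heading 1 -> 151
Final: pos=(29.995,8.576), heading=151, 0 segment(s) drawn
Segments drawn: 0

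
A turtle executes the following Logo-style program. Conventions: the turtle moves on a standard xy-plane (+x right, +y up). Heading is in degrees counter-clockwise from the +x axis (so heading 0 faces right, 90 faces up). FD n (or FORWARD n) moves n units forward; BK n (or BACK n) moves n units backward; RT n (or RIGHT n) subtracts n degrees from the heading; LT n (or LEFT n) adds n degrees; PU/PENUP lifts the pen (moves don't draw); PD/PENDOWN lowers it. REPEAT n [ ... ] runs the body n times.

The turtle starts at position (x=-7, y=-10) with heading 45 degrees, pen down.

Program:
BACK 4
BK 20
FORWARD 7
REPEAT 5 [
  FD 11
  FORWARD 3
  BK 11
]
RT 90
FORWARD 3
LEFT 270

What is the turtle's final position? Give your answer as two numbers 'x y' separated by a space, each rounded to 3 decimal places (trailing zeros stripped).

Executing turtle program step by step:
Start: pos=(-7,-10), heading=45, pen down
BK 4: (-7,-10) -> (-9.828,-12.828) [heading=45, draw]
BK 20: (-9.828,-12.828) -> (-23.971,-26.971) [heading=45, draw]
FD 7: (-23.971,-26.971) -> (-19.021,-22.021) [heading=45, draw]
REPEAT 5 [
  -- iteration 1/5 --
  FD 11: (-19.021,-22.021) -> (-11.243,-14.243) [heading=45, draw]
  FD 3: (-11.243,-14.243) -> (-9.121,-12.121) [heading=45, draw]
  BK 11: (-9.121,-12.121) -> (-16.899,-19.899) [heading=45, draw]
  -- iteration 2/5 --
  FD 11: (-16.899,-19.899) -> (-9.121,-12.121) [heading=45, draw]
  FD 3: (-9.121,-12.121) -> (-7,-10) [heading=45, draw]
  BK 11: (-7,-10) -> (-14.778,-17.778) [heading=45, draw]
  -- iteration 3/5 --
  FD 11: (-14.778,-17.778) -> (-7,-10) [heading=45, draw]
  FD 3: (-7,-10) -> (-4.879,-7.879) [heading=45, draw]
  BK 11: (-4.879,-7.879) -> (-12.657,-15.657) [heading=45, draw]
  -- iteration 4/5 --
  FD 11: (-12.657,-15.657) -> (-4.879,-7.879) [heading=45, draw]
  FD 3: (-4.879,-7.879) -> (-2.757,-5.757) [heading=45, draw]
  BK 11: (-2.757,-5.757) -> (-10.536,-13.536) [heading=45, draw]
  -- iteration 5/5 --
  FD 11: (-10.536,-13.536) -> (-2.757,-5.757) [heading=45, draw]
  FD 3: (-2.757,-5.757) -> (-0.636,-3.636) [heading=45, draw]
  BK 11: (-0.636,-3.636) -> (-8.414,-11.414) [heading=45, draw]
]
RT 90: heading 45 -> 315
FD 3: (-8.414,-11.414) -> (-6.293,-13.536) [heading=315, draw]
LT 270: heading 315 -> 225
Final: pos=(-6.293,-13.536), heading=225, 19 segment(s) drawn

Answer: -6.293 -13.536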